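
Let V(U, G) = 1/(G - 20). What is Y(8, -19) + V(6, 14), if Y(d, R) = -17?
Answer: -103/6 ≈ -17.167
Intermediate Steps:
V(U, G) = 1/(-20 + G)
Y(8, -19) + V(6, 14) = -17 + 1/(-20 + 14) = -17 + 1/(-6) = -17 - 1/6 = -103/6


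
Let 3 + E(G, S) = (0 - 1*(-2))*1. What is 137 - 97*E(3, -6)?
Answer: 234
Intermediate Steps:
E(G, S) = -1 (E(G, S) = -3 + (0 - 1*(-2))*1 = -3 + (0 + 2)*1 = -3 + 2*1 = -3 + 2 = -1)
137 - 97*E(3, -6) = 137 - 97*(-1) = 137 + 97 = 234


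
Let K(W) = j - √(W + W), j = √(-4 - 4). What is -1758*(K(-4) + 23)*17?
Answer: -687378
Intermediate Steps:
j = 2*I*√2 (j = √(-8) = 2*I*√2 ≈ 2.8284*I)
K(W) = -√2*√W + 2*I*√2 (K(W) = 2*I*√2 - √(W + W) = 2*I*√2 - √(2*W) = 2*I*√2 - √2*√W = -√2*√W + 2*I*√2)
-1758*(K(-4) + 23)*17 = -1758*(√2*(-√(-4) + 2*I) + 23)*17 = -1758*(√2*(-2*I + 2*I) + 23)*17 = -1758*(√2*0 + 23)*17 = -1758*(0 + 23)*17 = -40434*17 = -1758*391 = -687378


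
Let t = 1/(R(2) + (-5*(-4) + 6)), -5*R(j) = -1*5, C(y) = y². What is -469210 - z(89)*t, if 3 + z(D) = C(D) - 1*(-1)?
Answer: -12676589/27 ≈ -4.6950e+5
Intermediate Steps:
R(j) = 1 (R(j) = -(-1)*5/5 = -⅕*(-5) = 1)
z(D) = -2 + D² (z(D) = -3 + (D² - 1*(-1)) = -3 + (D² + 1) = -3 + (1 + D²) = -2 + D²)
t = 1/27 (t = 1/(1 + (-5*(-4) + 6)) = 1/(1 + (20 + 6)) = 1/(1 + 26) = 1/27 ≈ 0.037037)
-469210 - z(89)*t = -469210 - (-2 + 89²)/27 = -469210 - (-2 + 7921)/27 = -469210 - 7919/27 = -12676589/27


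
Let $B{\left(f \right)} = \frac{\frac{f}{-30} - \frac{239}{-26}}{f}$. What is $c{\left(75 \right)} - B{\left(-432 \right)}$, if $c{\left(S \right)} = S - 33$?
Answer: $\frac{2361787}{56160} \approx 42.055$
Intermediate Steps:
$B{\left(f \right)} = \frac{\frac{239}{26} - \frac{f}{30}}{f}$ ($B{\left(f \right)} = \frac{f \left(- \frac{1}{30}\right) - - \frac{239}{26}}{f} = \frac{- \frac{f}{30} + \frac{239}{26}}{f} = \frac{\frac{239}{26} - \frac{f}{30}}{f}$)
$c{\left(S \right)} = -33 + S$ ($c{\left(S \right)} = S - 33 = -33 + S$)
$c{\left(75 \right)} - B{\left(-432 \right)} = \left(-33 + 75\right) - \frac{3585 - -5616}{390 \left(-432\right)} = 42 - \frac{1}{390} \left(- \frac{1}{432}\right) \left(3585 + 5616\right) = 42 - \frac{1}{390} \left(- \frac{1}{432}\right) 9201 = 42 - - \frac{3067}{56160} = 42 + \frac{3067}{56160} = \frac{2361787}{56160}$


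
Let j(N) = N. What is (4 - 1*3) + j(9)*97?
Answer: 874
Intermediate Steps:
(4 - 1*3) + j(9)*97 = (4 - 1*3) + 9*97 = (4 - 3) + 873 = 1 + 873 = 874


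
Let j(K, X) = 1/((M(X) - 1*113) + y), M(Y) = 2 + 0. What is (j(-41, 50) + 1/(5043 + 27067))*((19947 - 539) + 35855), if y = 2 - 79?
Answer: -5219247/17860 ≈ -292.23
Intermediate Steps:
y = -77
M(Y) = 2
j(K, X) = -1/188 (j(K, X) = 1/((2 - 1*113) - 77) = 1/((2 - 113) - 77) = 1/(-111 - 77) = 1/(-188) = -1/188)
(j(-41, 50) + 1/(5043 + 27067))*((19947 - 539) + 35855) = (-1/188 + 1/(5043 + 27067))*((19947 - 539) + 35855) = (-1/188 + 1/32110)*(19408 + 35855) = (-1/188 + 1/32110)*55263 = -15961/3018340*55263 = -5219247/17860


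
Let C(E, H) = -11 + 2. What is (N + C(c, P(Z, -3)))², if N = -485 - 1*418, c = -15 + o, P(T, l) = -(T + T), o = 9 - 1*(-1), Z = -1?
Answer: 831744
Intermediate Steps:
o = 10 (o = 9 + 1 = 10)
P(T, l) = -2*T
c = -5 (c = -15 + 10 = -5)
N = -903 (N = -485 - 418 = -903)
C(E, H) = -9
(N + C(c, P(Z, -3)))² = (-903 - 9)² = (-912)² = 831744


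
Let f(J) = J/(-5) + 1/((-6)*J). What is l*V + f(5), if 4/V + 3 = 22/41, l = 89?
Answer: -441011/3030 ≈ -145.55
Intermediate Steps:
f(J) = -J/5 - 1/(6*J) (f(J) = J*(-⅕) - 1/(6*J) = -J/5 - 1/(6*J))
V = -164/101 (V = 4/(-3 + 22/41) = 4/(-101/41) = 4*(-41/101) = -164/101 ≈ -1.6238)
l*V + f(5) = 89*(-164/101) + (-⅕*5 - ⅙/5) = -14596/101 + (-1 - ⅙*⅕) = -14596/101 + (-1 - 1/30) = -14596/101 - 31/30 = -441011/3030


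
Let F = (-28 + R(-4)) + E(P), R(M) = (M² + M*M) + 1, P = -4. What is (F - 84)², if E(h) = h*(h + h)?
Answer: 2209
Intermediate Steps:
R(M) = 1 + 2*M² (R(M) = (M² + M²) + 1 = 2*M² + 1 = 1 + 2*M²)
E(h) = 2*h² (E(h) = h*(2*h) = 2*h²)
F = 37 (F = (-28 + (1 + 2*(-4)²)) + 2*(-4)² = (-28 + (1 + 2*16)) + 2*16 = (-28 + (1 + 32)) + 32 = (-28 + 33) + 32 = 5 + 32 = 37)
(F - 84)² = (37 - 84)² = (-47)² = 2209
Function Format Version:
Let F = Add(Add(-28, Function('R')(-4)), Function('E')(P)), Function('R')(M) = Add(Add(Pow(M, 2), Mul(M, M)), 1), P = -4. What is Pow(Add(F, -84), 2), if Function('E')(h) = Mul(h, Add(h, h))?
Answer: 2209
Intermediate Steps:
Function('R')(M) = Add(1, Mul(2, Pow(M, 2))) (Function('R')(M) = Add(Add(Pow(M, 2), Pow(M, 2)), 1) = Add(Mul(2, Pow(M, 2)), 1) = Add(1, Mul(2, Pow(M, 2))))
Function('E')(h) = Mul(2, Pow(h, 2)) (Function('E')(h) = Mul(h, Mul(2, h)) = Mul(2, Pow(h, 2)))
F = 37 (F = Add(Add(-28, Add(1, Mul(2, Pow(-4, 2)))), Mul(2, Pow(-4, 2))) = Add(Add(-28, Add(1, Mul(2, 16))), Mul(2, 16)) = Add(Add(-28, Add(1, 32)), 32) = Add(Add(-28, 33), 32) = Add(5, 32) = 37)
Pow(Add(F, -84), 2) = Pow(Add(37, -84), 2) = Pow(-47, 2) = 2209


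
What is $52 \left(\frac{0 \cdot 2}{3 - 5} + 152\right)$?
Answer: $7904$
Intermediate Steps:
$52 \left(\frac{0 \cdot 2}{3 - 5} + 152\right) = 52 \left(\frac{0}{-2} + 152\right) = 52 \left(0 \left(- \frac{1}{2}\right) + 152\right) = 52 \left(0 + 152\right) = 52 \cdot 152 = 7904$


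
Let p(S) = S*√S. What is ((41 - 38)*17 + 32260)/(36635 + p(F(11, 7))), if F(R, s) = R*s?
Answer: 1183713485/1341666692 - 2487947*√77/1341666692 ≈ 0.86600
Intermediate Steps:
p(S) = S^(3/2)
((41 - 38)*17 + 32260)/(36635 + p(F(11, 7))) = ((41 - 38)*17 + 32260)/(36635 + (11*7)^(3/2)) = (3*17 + 32260)/(36635 + 77^(3/2)) = (51 + 32260)/(36635 + 77*√77) = 32311/(36635 + 77*√77)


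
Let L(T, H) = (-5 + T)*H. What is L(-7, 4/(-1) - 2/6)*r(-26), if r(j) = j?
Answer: -1352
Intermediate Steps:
L(T, H) = H*(-5 + T)
L(-7, 4/(-1) - 2/6)*r(-26) = ((4/(-1) - 2/6)*(-5 - 7))*(-26) = ((4*(-1) - 2*⅙)*(-12))*(-26) = ((-4 - ⅓)*(-12))*(-26) = -13/3*(-12)*(-26) = 52*(-26) = -1352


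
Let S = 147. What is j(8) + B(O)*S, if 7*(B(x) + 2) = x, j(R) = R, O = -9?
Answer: -475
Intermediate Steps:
B(x) = -2 + x/7
j(8) + B(O)*S = 8 + (-2 + (⅐)*(-9))*147 = 8 + (-2 - 9/7)*147 = 8 - 23/7*147 = 8 - 483 = -475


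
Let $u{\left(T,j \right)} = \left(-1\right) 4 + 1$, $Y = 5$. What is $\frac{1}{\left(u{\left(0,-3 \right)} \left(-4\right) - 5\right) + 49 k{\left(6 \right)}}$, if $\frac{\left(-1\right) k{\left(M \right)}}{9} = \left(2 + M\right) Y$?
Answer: $- \frac{1}{17633} \approx -5.6712 \cdot 10^{-5}$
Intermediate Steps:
$u{\left(T,j \right)} = -3$ ($u{\left(T,j \right)} = -4 + 1 = -3$)
$k{\left(M \right)} = -90 - 45 M$ ($k{\left(M \right)} = - 9 \left(2 + M\right) 5 = - 9 \left(10 + 5 M\right) = -90 - 45 M$)
$\frac{1}{\left(u{\left(0,-3 \right)} \left(-4\right) - 5\right) + 49 k{\left(6 \right)}} = \frac{1}{\left(\left(-3\right) \left(-4\right) - 5\right) + 49 \left(-90 - 270\right)} = \frac{1}{\left(12 - 5\right) + 49 \left(-90 - 270\right)} = \frac{1}{7 + 49 \left(-360\right)} = \frac{1}{7 - 17640} = \frac{1}{-17633} = - \frac{1}{17633}$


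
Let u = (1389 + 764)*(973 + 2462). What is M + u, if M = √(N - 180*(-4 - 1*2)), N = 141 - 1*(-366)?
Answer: 7395555 + 23*√3 ≈ 7.3956e+6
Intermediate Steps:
N = 507 (N = 141 + 366 = 507)
u = 7395555 (u = 2153*3435 = 7395555)
M = 23*√3 (M = √(507 - 180*(-4 - 1*2)) = √(507 - 180*(-4 - 2)) = √(507 - 180*(-6)) = √(507 - 36*(-30)) = √(507 + 1080) = √1587 = 23*√3 ≈ 39.837)
M + u = 23*√3 + 7395555 = 7395555 + 23*√3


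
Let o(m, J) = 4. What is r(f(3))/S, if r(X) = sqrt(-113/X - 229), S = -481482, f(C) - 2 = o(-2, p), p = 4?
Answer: -I*sqrt(8922)/2888892 ≈ -3.2696e-5*I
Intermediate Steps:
f(C) = 6 (f(C) = 2 + 4 = 6)
r(X) = sqrt(-229 - 113/X)
r(f(3))/S = sqrt(-229 - 113/6)/(-481482) = sqrt(-229 - 113*1/6)*(-1/481482) = sqrt(-229 - 113/6)*(-1/481482) = sqrt(-1487/6)*(-1/481482) = (I*sqrt(8922)/6)*(-1/481482) = -I*sqrt(8922)/2888892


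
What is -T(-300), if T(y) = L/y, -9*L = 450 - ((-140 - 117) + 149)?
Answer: -31/150 ≈ -0.20667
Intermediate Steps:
L = -62 (L = -(450 - ((-140 - 117) + 149))/9 = -(450 - (-257 + 149))/9 = -(450 - 1*(-108))/9 = -(450 + 108)/9 = -⅑*558 = -62)
T(y) = -62/y
-T(-300) = -(-62)/(-300) = -(-62)*(-1)/300 = -1*31/150 = -31/150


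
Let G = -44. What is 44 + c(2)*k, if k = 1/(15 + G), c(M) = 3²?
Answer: 1267/29 ≈ 43.690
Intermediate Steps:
c(M) = 9
k = -1/29 (k = 1/(15 - 44) = 1/(-29) = -1/29 ≈ -0.034483)
44 + c(2)*k = 44 + 9*(-1/29) = 44 - 9/29 = 1267/29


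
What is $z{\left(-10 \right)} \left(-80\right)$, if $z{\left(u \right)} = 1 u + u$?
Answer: $1600$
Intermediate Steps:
$z{\left(u \right)} = 2 u$ ($z{\left(u \right)} = u + u = 2 u$)
$z{\left(-10 \right)} \left(-80\right) = 2 \left(-10\right) \left(-80\right) = \left(-20\right) \left(-80\right) = 1600$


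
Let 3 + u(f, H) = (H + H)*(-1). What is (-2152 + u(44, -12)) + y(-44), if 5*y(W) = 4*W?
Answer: -10831/5 ≈ -2166.2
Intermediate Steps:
u(f, H) = -3 - 2*H (u(f, H) = -3 + (H + H)*(-1) = -3 + (2*H)*(-1) = -3 - 2*H)
y(W) = 4*W/5 (y(W) = (4*W)/5 = 4*W/5)
(-2152 + u(44, -12)) + y(-44) = (-2152 + (-3 - 2*(-12))) + (⅘)*(-44) = (-2152 + (-3 + 24)) - 176/5 = (-2152 + 21) - 176/5 = -2131 - 176/5 = -10831/5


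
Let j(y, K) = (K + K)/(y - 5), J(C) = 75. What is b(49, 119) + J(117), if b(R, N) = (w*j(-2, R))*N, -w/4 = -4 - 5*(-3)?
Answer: 73379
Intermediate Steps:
j(y, K) = 2*K/(-5 + y) (j(y, K) = (2*K)/(-5 + y) = 2*K/(-5 + y))
w = -44 (w = -4*(-4 - 5*(-3)) = -4*(-4 - 1*(-15)) = -4*(-4 + 15) = -4*11 = -44)
b(R, N) = 88*N*R/7 (b(R, N) = (-88*R/(-5 - 2))*N = (-88*R/(-7))*N = (-88*R*(-1)/7)*N = (-(-88)*R/7)*N = (88*R/7)*N = 88*N*R/7)
b(49, 119) + J(117) = (88/7)*119*49 + 75 = 73304 + 75 = 73379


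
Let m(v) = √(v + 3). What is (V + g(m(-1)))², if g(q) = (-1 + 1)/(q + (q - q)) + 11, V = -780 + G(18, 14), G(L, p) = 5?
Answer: 583696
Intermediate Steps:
m(v) = √(3 + v)
V = -775 (V = -780 + 5 = -775)
g(q) = 11 (g(q) = 0/(q + 0) + 11 = 0/q + 11 = 0 + 11 = 11)
(V + g(m(-1)))² = (-775 + 11)² = (-764)² = 583696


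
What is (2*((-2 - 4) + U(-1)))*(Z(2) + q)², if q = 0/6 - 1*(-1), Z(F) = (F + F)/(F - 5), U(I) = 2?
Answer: -8/9 ≈ -0.88889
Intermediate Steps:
Z(F) = 2*F/(-5 + F) (Z(F) = (2*F)/(-5 + F) = 2*F/(-5 + F))
q = 1 (q = 0*(⅙) + 1 = 0 + 1 = 1)
(2*((-2 - 4) + U(-1)))*(Z(2) + q)² = (2*((-2 - 4) + 2))*(2*2/(-5 + 2) + 1)² = (2*(-6 + 2))*(2*2/(-3) + 1)² = (2*(-4))*(2*2*(-⅓) + 1)² = -8*(-4/3 + 1)² = -8*(-⅓)² = -8*⅑ = -8/9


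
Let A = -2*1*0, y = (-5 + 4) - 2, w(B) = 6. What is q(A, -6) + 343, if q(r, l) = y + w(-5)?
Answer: 346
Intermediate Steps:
y = -3 (y = -1 - 2 = -3)
A = 0 (A = -2*0 = 0)
q(r, l) = 3 (q(r, l) = -3 + 6 = 3)
q(A, -6) + 343 = 3 + 343 = 346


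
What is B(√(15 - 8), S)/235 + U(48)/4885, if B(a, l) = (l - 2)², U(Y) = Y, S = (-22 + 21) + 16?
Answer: 167369/229595 ≈ 0.72898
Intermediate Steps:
S = 15 (S = -1 + 16 = 15)
B(a, l) = (-2 + l)²
B(√(15 - 8), S)/235 + U(48)/4885 = (-2 + 15)²/235 + 48/4885 = 13²*(1/235) + 48*(1/4885) = 169*(1/235) + 48/4885 = 169/235 + 48/4885 = 167369/229595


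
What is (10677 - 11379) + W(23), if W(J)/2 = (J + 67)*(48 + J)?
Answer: 12078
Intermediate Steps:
W(J) = 2*(48 + J)*(67 + J) (W(J) = 2*((J + 67)*(48 + J)) = 2*((67 + J)*(48 + J)) = 2*((48 + J)*(67 + J)) = 2*(48 + J)*(67 + J))
(10677 - 11379) + W(23) = (10677 - 11379) + (6432 + 2*23**2 + 230*23) = -702 + (6432 + 2*529 + 5290) = -702 + (6432 + 1058 + 5290) = -702 + 12780 = 12078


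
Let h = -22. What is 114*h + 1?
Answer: -2507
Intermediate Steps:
114*h + 1 = 114*(-22) + 1 = -2508 + 1 = -2507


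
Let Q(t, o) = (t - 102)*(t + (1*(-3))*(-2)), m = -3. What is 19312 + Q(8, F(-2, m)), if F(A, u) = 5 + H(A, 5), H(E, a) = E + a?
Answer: 17996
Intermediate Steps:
F(A, u) = 10 + A (F(A, u) = 5 + (A + 5) = 5 + (5 + A) = 10 + A)
Q(t, o) = (-102 + t)*(6 + t) (Q(t, o) = (-102 + t)*(t - 3*(-2)) = (-102 + t)*(t + 6) = (-102 + t)*(6 + t))
19312 + Q(8, F(-2, m)) = 19312 + (-612 + 8² - 96*8) = 19312 + (-612 + 64 - 768) = 19312 - 1316 = 17996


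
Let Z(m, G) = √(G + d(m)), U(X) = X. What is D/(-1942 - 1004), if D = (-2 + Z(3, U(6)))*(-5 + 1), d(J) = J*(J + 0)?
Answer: -4/1473 + 2*√15/1473 ≈ 0.0025431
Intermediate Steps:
d(J) = J² (d(J) = J*J = J²)
Z(m, G) = √(G + m²)
D = 8 - 4*√15 (D = (-2 + √(6 + 3²))*(-5 + 1) = (-2 + √(6 + 9))*(-4) = (-2 + √15)*(-4) = 8 - 4*√15 ≈ -7.4919)
D/(-1942 - 1004) = (8 - 4*√15)/(-1942 - 1004) = (8 - 4*√15)/(-2946) = (8 - 4*√15)*(-1/2946) = -4/1473 + 2*√15/1473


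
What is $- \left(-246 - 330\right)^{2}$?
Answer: $-331776$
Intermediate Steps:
$- \left(-246 - 330\right)^{2} = - \left(-576\right)^{2} = \left(-1\right) 331776 = -331776$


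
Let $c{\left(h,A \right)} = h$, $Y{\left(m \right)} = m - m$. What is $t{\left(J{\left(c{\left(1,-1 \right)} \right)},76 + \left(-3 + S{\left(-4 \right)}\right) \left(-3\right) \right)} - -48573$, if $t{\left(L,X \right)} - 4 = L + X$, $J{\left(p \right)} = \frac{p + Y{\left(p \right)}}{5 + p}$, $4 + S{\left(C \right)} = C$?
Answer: $\frac{292117}{6} \approx 48686.0$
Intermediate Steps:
$Y{\left(m \right)} = 0$
$S{\left(C \right)} = -4 + C$
$J{\left(p \right)} = \frac{p}{5 + p}$ ($J{\left(p \right)} = \frac{p + 0}{5 + p} = \frac{p}{5 + p}$)
$t{\left(L,X \right)} = 4 + L + X$ ($t{\left(L,X \right)} = 4 + \left(L + X\right) = 4 + L + X$)
$t{\left(J{\left(c{\left(1,-1 \right)} \right)},76 + \left(-3 + S{\left(-4 \right)}\right) \left(-3\right) \right)} - -48573 = \left(4 + 1 \frac{1}{5 + 1} + \left(76 + \left(-3 - 8\right) \left(-3\right)\right)\right) - -48573 = \left(4 + 1 \cdot \frac{1}{6} + \left(76 + \left(-3 - 8\right) \left(-3\right)\right)\right) + 48573 = \left(4 + 1 \cdot \frac{1}{6} + \left(76 - -33\right)\right) + 48573 = \left(4 + \frac{1}{6} + \left(76 + 33\right)\right) + 48573 = \left(4 + \frac{1}{6} + 109\right) + 48573 = \frac{679}{6} + 48573 = \frac{292117}{6}$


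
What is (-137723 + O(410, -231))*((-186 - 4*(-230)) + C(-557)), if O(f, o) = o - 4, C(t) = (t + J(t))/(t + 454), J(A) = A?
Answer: -10583585928/103 ≈ -1.0275e+8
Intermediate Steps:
C(t) = 2*t/(454 + t) (C(t) = (t + t)/(t + 454) = (2*t)/(454 + t) = 2*t/(454 + t))
O(f, o) = -4 + o
(-137723 + O(410, -231))*((-186 - 4*(-230)) + C(-557)) = (-137723 + (-4 - 231))*((-186 - 4*(-230)) + 2*(-557)/(454 - 557)) = (-137723 - 235)*((-186 + 920) + 2*(-557)/(-103)) = -137958*(734 + 2*(-557)*(-1/103)) = -137958*(734 + 1114/103) = -137958*76716/103 = -10583585928/103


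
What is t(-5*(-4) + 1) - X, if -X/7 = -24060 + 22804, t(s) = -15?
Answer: -8807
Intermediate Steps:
X = 8792 (X = -7*(-24060 + 22804) = -7*(-1256) = 8792)
t(-5*(-4) + 1) - X = -15 - 1*8792 = -15 - 8792 = -8807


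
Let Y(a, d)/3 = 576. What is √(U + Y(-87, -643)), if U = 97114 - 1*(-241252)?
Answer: √340094 ≈ 583.18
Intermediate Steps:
Y(a, d) = 1728 (Y(a, d) = 3*576 = 1728)
U = 338366 (U = 97114 + 241252 = 338366)
√(U + Y(-87, -643)) = √(338366 + 1728) = √340094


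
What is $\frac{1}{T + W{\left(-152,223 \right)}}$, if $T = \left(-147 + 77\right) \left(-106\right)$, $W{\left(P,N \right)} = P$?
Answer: $\frac{1}{7268} \approx 0.00013759$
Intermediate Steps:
$T = 7420$ ($T = \left(-70\right) \left(-106\right) = 7420$)
$\frac{1}{T + W{\left(-152,223 \right)}} = \frac{1}{7420 - 152} = \frac{1}{7268}$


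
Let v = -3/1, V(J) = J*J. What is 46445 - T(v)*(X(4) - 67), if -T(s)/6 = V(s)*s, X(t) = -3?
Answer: 57785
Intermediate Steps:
V(J) = J**2
v = -3 (v = -3*1 = -3)
T(s) = -6*s**3 (T(s) = -6*s**2*s = -6*s**3)
46445 - T(v)*(X(4) - 67) = 46445 - (-6*(-3)**3)*(-3 - 67) = 46445 - (-6*(-27))*(-70) = 46445 - 162*(-70) = 46445 - 1*(-11340) = 46445 + 11340 = 57785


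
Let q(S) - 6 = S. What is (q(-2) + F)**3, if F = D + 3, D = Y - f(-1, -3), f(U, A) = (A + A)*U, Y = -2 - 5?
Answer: -216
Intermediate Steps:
q(S) = 6 + S
Y = -7
f(U, A) = 2*A*U (f(U, A) = (2*A)*U = 2*A*U)
D = -13 (D = -7 - 2*(-3)*(-1) = -7 - 1*6 = -7 - 6 = -13)
F = -10 (F = -13 + 3 = -10)
(q(-2) + F)**3 = ((6 - 2) - 10)**3 = (4 - 10)**3 = (-6)**3 = -216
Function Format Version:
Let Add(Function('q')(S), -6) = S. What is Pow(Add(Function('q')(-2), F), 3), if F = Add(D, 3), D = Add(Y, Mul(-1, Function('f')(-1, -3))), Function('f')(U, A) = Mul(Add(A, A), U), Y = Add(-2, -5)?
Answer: -216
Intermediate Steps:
Function('q')(S) = Add(6, S)
Y = -7
Function('f')(U, A) = Mul(2, A, U) (Function('f')(U, A) = Mul(Mul(2, A), U) = Mul(2, A, U))
D = -13 (D = Add(-7, Mul(-1, Mul(2, -3, -1))) = Add(-7, Mul(-1, 6)) = Add(-7, -6) = -13)
F = -10 (F = Add(-13, 3) = -10)
Pow(Add(Function('q')(-2), F), 3) = Pow(Add(Add(6, -2), -10), 3) = Pow(Add(4, -10), 3) = Pow(-6, 3) = -216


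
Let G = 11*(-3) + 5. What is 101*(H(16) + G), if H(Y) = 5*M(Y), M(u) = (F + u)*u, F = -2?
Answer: 110292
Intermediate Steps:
M(u) = u*(-2 + u) (M(u) = (-2 + u)*u = u*(-2 + u))
G = -28 (G = -33 + 5 = -28)
H(Y) = 5*Y*(-2 + Y) (H(Y) = 5*(Y*(-2 + Y)) = 5*Y*(-2 + Y))
101*(H(16) + G) = 101*(5*16*(-2 + 16) - 28) = 101*(5*16*14 - 28) = 101*(1120 - 28) = 101*1092 = 110292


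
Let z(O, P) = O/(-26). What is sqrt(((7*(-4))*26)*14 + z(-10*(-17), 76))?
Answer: I*sqrt(1723553)/13 ≈ 100.99*I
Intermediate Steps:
z(O, P) = -O/26 (z(O, P) = O*(-1/26) = -O/26)
sqrt(((7*(-4))*26)*14 + z(-10*(-17), 76)) = sqrt(((7*(-4))*26)*14 - (-5)*(-17)/13) = sqrt(-28*26*14 - 1/26*170) = sqrt(-728*14 - 85/13) = sqrt(-10192 - 85/13) = sqrt(-132581/13) = I*sqrt(1723553)/13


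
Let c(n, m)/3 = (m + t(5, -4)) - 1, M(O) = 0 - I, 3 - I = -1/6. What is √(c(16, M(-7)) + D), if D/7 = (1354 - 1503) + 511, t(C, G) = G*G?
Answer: 3*√1142/2 ≈ 50.690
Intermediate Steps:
I = 19/6 (I = 3 - (-1)/6 = 3 - 1*(-⅙) = 3 + ⅙ = 19/6 ≈ 3.1667)
t(C, G) = G²
M(O) = -19/6 (M(O) = 0 - 1*19/6 = 0 - 19/6 = -19/6)
c(n, m) = 45 + 3*m (c(n, m) = 3*((m + (-4)²) - 1) = 3*((m + 16) - 1) = 3*((16 + m) - 1) = 3*(15 + m) = 45 + 3*m)
D = 2534 (D = 7*((1354 - 1503) + 511) = 7*(-149 + 511) = 7*362 = 2534)
√(c(16, M(-7)) + D) = √((45 + 3*(-19/6)) + 2534) = √((45 - 19/2) + 2534) = √(71/2 + 2534) = √(5139/2) = 3*√1142/2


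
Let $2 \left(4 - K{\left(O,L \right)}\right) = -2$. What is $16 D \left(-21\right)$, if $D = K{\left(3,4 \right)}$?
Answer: $-1680$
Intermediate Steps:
$K{\left(O,L \right)} = 5$ ($K{\left(O,L \right)} = 4 - -1 = 4 + 1 = 5$)
$D = 5$
$16 D \left(-21\right) = 16 \cdot 5 \left(-21\right) = 80 \left(-21\right) = -1680$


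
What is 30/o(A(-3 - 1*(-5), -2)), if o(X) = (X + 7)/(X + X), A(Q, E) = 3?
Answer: 18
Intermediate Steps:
o(X) = (7 + X)/(2*X) (o(X) = (7 + X)/((2*X)) = (7 + X)*(1/(2*X)) = (7 + X)/(2*X))
30/o(A(-3 - 1*(-5), -2)) = 30/(((½)*(7 + 3)/3)) = 30/(((½)*(⅓)*10)) = 30/(5/3) = 30*(⅗) = 18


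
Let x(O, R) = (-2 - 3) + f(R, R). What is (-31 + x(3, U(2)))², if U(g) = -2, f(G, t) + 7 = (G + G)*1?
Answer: 2209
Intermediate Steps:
f(G, t) = -7 + 2*G (f(G, t) = -7 + (G + G)*1 = -7 + (2*G)*1 = -7 + 2*G)
x(O, R) = -12 + 2*R (x(O, R) = (-2 - 3) + (-7 + 2*R) = -5 + (-7 + 2*R) = -12 + 2*R)
(-31 + x(3, U(2)))² = (-31 + (-12 + 2*(-2)))² = (-31 + (-12 - 4))² = (-31 - 16)² = (-47)² = 2209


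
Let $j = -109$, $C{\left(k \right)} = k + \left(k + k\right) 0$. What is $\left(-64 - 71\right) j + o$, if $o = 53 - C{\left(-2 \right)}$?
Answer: $14770$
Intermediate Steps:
$C{\left(k \right)} = k$ ($C{\left(k \right)} = k + 2 k 0 = k + 0 = k$)
$o = 55$ ($o = 53 - -2 = 53 + 2 = 55$)
$\left(-64 - 71\right) j + o = \left(-64 - 71\right) \left(-109\right) + 55 = \left(-135\right) \left(-109\right) + 55 = 14715 + 55 = 14770$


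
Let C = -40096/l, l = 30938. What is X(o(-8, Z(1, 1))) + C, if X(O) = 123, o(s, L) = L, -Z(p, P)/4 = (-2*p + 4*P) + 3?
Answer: 1882639/15469 ≈ 121.70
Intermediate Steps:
Z(p, P) = -12 - 16*P + 8*p (Z(p, P) = -4*((-2*p + 4*P) + 3) = -4*(3 - 2*p + 4*P) = -12 - 16*P + 8*p)
C = -20048/15469 (C = -40096/30938 = -40096*1/30938 = -20048/15469 ≈ -1.2960)
X(o(-8, Z(1, 1))) + C = 123 - 20048/15469 = 1882639/15469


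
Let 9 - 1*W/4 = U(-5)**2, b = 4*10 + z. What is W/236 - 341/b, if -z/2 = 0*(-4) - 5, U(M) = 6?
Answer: -21469/2950 ≈ -7.2776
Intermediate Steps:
z = 10 (z = -2*(0*(-4) - 5) = -2*(0 - 5) = -2*(-5) = 10)
b = 50 (b = 4*10 + 10 = 40 + 10 = 50)
W = -108 (W = 36 - 4*6**2 = 36 - 4*36 = 36 - 144 = -108)
W/236 - 341/b = -108/236 - 341/50 = -108*1/236 - 341*1/50 = -27/59 - 341/50 = -21469/2950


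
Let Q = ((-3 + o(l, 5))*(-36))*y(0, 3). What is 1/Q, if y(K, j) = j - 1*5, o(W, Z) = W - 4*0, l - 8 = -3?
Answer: 1/144 ≈ 0.0069444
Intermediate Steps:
l = 5 (l = 8 - 3 = 5)
o(W, Z) = W (o(W, Z) = W + 0 = W)
y(K, j) = -5 + j (y(K, j) = j - 5 = -5 + j)
Q = 144 (Q = ((-3 + 5)*(-36))*(-5 + 3) = (2*(-36))*(-2) = -72*(-2) = 144)
1/Q = 1/144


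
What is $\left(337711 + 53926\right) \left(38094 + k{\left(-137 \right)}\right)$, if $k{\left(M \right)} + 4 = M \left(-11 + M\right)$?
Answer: $22858285142$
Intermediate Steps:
$k{\left(M \right)} = -4 + M \left(-11 + M\right)$
$\left(337711 + 53926\right) \left(38094 + k{\left(-137 \right)}\right) = \left(337711 + 53926\right) \left(38094 - \left(-1503 - 18769\right)\right) = 391637 \left(38094 + \left(-4 + 18769 + 1507\right)\right) = 391637 \left(38094 + 20272\right) = 391637 \cdot 58366 = 22858285142$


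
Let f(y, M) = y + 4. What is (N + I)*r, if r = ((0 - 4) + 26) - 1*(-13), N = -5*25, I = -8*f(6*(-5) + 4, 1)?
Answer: 1785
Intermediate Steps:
f(y, M) = 4 + y
I = 176 (I = -8*(4 + (6*(-5) + 4)) = -8*(4 + (-30 + 4)) = -8*(4 - 26) = -8*(-22) = 176)
N = -125
r = 35 (r = (-4 + 26) + 13 = 22 + 13 = 35)
(N + I)*r = (-125 + 176)*35 = 51*35 = 1785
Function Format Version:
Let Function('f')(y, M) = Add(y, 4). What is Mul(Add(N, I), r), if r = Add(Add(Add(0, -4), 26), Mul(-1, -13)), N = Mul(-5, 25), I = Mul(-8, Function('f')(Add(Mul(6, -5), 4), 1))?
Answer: 1785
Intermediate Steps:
Function('f')(y, M) = Add(4, y)
I = 176 (I = Mul(-8, Add(4, Add(Mul(6, -5), 4))) = Mul(-8, Add(4, Add(-30, 4))) = Mul(-8, Add(4, -26)) = Mul(-8, -22) = 176)
N = -125
r = 35 (r = Add(Add(-4, 26), 13) = Add(22, 13) = 35)
Mul(Add(N, I), r) = Mul(Add(-125, 176), 35) = Mul(51, 35) = 1785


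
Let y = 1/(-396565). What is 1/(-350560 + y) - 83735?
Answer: -11640825164084300/139019826401 ≈ -83735.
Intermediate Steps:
y = -1/396565 ≈ -2.5217e-6
1/(-350560 + y) - 83735 = 1/(-350560 - 1/396565) - 83735 = 1/(-139019826401/396565) - 83735 = -396565/139019826401 - 83735 = -11640825164084300/139019826401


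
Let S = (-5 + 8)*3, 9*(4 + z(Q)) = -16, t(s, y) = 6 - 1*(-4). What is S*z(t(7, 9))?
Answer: -52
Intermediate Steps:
t(s, y) = 10 (t(s, y) = 6 + 4 = 10)
z(Q) = -52/9 (z(Q) = -4 + (1/9)*(-16) = -4 - 16/9 = -52/9)
S = 9 (S = 3*3 = 9)
S*z(t(7, 9)) = 9*(-52/9) = -52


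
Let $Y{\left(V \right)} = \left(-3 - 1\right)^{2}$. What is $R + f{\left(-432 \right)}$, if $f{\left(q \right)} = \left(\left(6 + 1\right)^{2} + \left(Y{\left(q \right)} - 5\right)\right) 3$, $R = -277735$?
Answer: $-277555$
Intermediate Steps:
$Y{\left(V \right)} = 16$ ($Y{\left(V \right)} = \left(-4\right)^{2} = 16$)
$f{\left(q \right)} = 180$ ($f{\left(q \right)} = \left(\left(6 + 1\right)^{2} + \left(16 - 5\right)\right) 3 = \left(7^{2} + 11\right) 3 = \left(49 + 11\right) 3 = 60 \cdot 3 = 180$)
$R + f{\left(-432 \right)} = -277735 + 180 = -277555$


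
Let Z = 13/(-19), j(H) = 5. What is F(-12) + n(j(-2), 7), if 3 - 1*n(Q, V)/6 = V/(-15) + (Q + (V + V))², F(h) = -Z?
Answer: -203729/95 ≈ -2144.5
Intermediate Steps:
Z = -13/19 (Z = 13*(-1/19) = -13/19 ≈ -0.68421)
F(h) = 13/19 (F(h) = -1*(-13/19) = 13/19)
n(Q, V) = 18 - 6*(Q + 2*V)² + 2*V/5 (n(Q, V) = 18 - 6*(V/(-15) + (Q + (V + V))²) = 18 - 6*(-V/15 + (Q + 2*V)²) = 18 - 6*((Q + 2*V)² - V/15) = 18 + (-6*(Q + 2*V)² + 2*V/5) = 18 - 6*(Q + 2*V)² + 2*V/5)
F(-12) + n(j(-2), 7) = 13/19 + (18 - 6*(5 + 2*7)² + (⅖)*7) = 13/19 + (18 - 6*(5 + 14)² + 14/5) = 13/19 + (18 - 6*19² + 14/5) = 13/19 + (18 - 6*361 + 14/5) = 13/19 + (18 - 2166 + 14/5) = 13/19 - 10726/5 = -203729/95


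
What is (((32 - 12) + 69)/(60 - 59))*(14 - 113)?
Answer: -8811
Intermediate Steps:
(((32 - 12) + 69)/(60 - 59))*(14 - 113) = ((20 + 69)/1)*(-99) = (89*1)*(-99) = 89*(-99) = -8811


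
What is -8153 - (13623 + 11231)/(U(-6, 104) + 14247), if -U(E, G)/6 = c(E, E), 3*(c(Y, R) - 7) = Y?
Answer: -115936055/14217 ≈ -8154.8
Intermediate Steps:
c(Y, R) = 7 + Y/3
U(E, G) = -42 - 2*E (U(E, G) = -6*(7 + E/3) = -42 - 2*E)
-8153 - (13623 + 11231)/(U(-6, 104) + 14247) = -8153 - (13623 + 11231)/((-42 - 2*(-6)) + 14247) = -8153 - 24854/((-42 + 12) + 14247) = -8153 - 24854/(-30 + 14247) = -8153 - 24854/14217 = -115936055/14217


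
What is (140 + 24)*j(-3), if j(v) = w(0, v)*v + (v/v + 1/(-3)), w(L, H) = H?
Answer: 4756/3 ≈ 1585.3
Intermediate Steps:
j(v) = 2/3 + v**2 (j(v) = v*v + (v/v + 1/(-3)) = v**2 + (1 + 1*(-1/3)) = v**2 + (1 - 1/3) = v**2 + 2/3 = 2/3 + v**2)
(140 + 24)*j(-3) = (140 + 24)*(2/3 + (-3)**2) = 164*(2/3 + 9) = 164*(29/3) = 4756/3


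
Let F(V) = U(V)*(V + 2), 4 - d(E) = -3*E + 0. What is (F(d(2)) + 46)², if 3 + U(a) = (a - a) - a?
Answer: 12100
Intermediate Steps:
d(E) = 4 + 3*E (d(E) = 4 - (-3*E + 0) = 4 - (-3)*E = 4 + 3*E)
U(a) = -3 - a (U(a) = -3 + ((a - a) - a) = -3 + (0 - a) = -3 - a)
F(V) = (-3 - V)*(2 + V) (F(V) = (-3 - V)*(V + 2) = (-3 - V)*(2 + V))
(F(d(2)) + 46)² = (-(2 + (4 + 3*2))*(3 + (4 + 3*2)) + 46)² = (-(2 + (4 + 6))*(3 + (4 + 6)) + 46)² = (-(2 + 10)*(3 + 10) + 46)² = (-1*12*13 + 46)² = (-156 + 46)² = (-110)² = 12100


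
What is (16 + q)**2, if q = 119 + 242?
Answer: 142129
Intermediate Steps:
q = 361
(16 + q)**2 = (16 + 361)**2 = 377**2 = 142129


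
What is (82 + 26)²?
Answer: 11664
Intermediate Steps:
(82 + 26)² = 108² = 11664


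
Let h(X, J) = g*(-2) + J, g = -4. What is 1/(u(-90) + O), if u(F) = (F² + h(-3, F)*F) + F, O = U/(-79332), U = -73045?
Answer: 79332/1220992525 ≈ 6.4973e-5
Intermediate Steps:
O = 73045/79332 (O = -73045/(-79332) = -73045*(-1/79332) = 73045/79332 ≈ 0.92075)
h(X, J) = 8 + J (h(X, J) = -4*(-2) + J = 8 + J)
u(F) = F + F² + F*(8 + F) (u(F) = (F² + (8 + F)*F) + F = (F² + F*(8 + F)) + F = F + F² + F*(8 + F))
1/(u(-90) + O) = 1/(-90*(9 + 2*(-90)) + 73045/79332) = 1/(-90*(9 - 180) + 73045/79332) = 1/(-90*(-171) + 73045/79332) = 1/(15390 + 73045/79332) = 1/(1220992525/79332) = 79332/1220992525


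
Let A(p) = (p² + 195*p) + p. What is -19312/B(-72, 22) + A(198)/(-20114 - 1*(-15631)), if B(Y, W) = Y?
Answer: 10119854/40347 ≈ 250.82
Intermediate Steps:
A(p) = p² + 196*p
-19312/B(-72, 22) + A(198)/(-20114 - 1*(-15631)) = -19312/(-72) + (198*(196 + 198))/(-20114 - 1*(-15631)) = -19312*(-1/72) + (198*394)/(-20114 + 15631) = 2414/9 + 78012/(-4483) = 2414/9 + 78012*(-1/4483) = 2414/9 - 78012/4483 = 10119854/40347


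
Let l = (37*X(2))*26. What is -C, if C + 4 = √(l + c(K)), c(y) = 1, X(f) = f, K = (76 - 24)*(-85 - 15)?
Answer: 4 - 5*√77 ≈ -39.875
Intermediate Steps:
K = -5200 (K = 52*(-100) = -5200)
l = 1924 (l = (37*2)*26 = 74*26 = 1924)
C = -4 + 5*√77 (C = -4 + √(1924 + 1) = -4 + √1925 = -4 + 5*√77 ≈ 39.875)
-C = -(-4 + 5*√77) = 4 - 5*√77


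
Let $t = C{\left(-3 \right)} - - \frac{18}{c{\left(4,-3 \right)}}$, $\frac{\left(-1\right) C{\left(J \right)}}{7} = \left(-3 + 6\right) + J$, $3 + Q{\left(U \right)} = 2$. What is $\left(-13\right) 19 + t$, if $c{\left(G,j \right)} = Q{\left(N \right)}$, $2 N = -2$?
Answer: $-265$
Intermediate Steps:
$N = -1$ ($N = \frac{1}{2} \left(-2\right) = -1$)
$Q{\left(U \right)} = -1$ ($Q{\left(U \right)} = -3 + 2 = -1$)
$c{\left(G,j \right)} = -1$
$C{\left(J \right)} = -21 - 7 J$ ($C{\left(J \right)} = - 7 \left(\left(-3 + 6\right) + J\right) = - 7 \left(3 + J\right) = -21 - 7 J$)
$t = -18$ ($t = \left(-21 - -21\right) - - \frac{18}{-1} = \left(-21 + 21\right) - \left(-18\right) \left(-1\right) = 0 - 18 = -18$)
$\left(-13\right) 19 + t = \left(-13\right) 19 - 18 = -247 - 18 = -265$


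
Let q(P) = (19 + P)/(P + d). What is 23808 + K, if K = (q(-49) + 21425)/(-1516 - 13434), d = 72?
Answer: 1637177611/68770 ≈ 23807.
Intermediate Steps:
q(P) = (19 + P)/(72 + P) (q(P) = (19 + P)/(P + 72) = (19 + P)/(72 + P))
K = -98549/68770 (K = ((19 - 49)/(72 - 49) + 21425)/(-1516 - 13434) = (-30/23 + 21425)/(-14950) = ((1/23)*(-30) + 21425)*(-1/14950) = (-30/23 + 21425)*(-1/14950) = (492745/23)*(-1/14950) = -98549/68770 ≈ -1.4330)
23808 + K = 23808 - 98549/68770 = 1637177611/68770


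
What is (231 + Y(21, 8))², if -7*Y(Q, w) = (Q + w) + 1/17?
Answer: 728730025/14161 ≈ 51460.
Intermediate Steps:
Y(Q, w) = -1/119 - Q/7 - w/7 (Y(Q, w) = -((Q + w) + 1/17)/7 = -(1/17 + Q + w)/7 = -1/119 - Q/7 - w/7)
(231 + Y(21, 8))² = (231 + (-1/119 - ⅐*21 - ⅐*8))² = (231 + (-1/119 - 3 - 8/7))² = (231 - 494/119)² = (26995/119)² = 728730025/14161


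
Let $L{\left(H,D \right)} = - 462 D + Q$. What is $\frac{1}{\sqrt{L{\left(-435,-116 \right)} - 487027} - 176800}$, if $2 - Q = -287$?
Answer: $- \frac{88400}{15629336573} - \frac{i \sqrt{433146}}{31258673146} \approx -5.656 \cdot 10^{-6} - 2.1055 \cdot 10^{-8} i$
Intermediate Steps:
$Q = 289$ ($Q = 2 - -287 = 2 + 287 = 289$)
$L{\left(H,D \right)} = 289 - 462 D$ ($L{\left(H,D \right)} = - 462 D + 289 = 289 - 462 D$)
$\frac{1}{\sqrt{L{\left(-435,-116 \right)} - 487027} - 176800} = \frac{1}{\sqrt{\left(289 - -53592\right) - 487027} - 176800} = \frac{1}{\sqrt{\left(289 + 53592\right) - 487027} - 176800} = \frac{1}{\sqrt{53881 - 487027} - 176800} = \frac{1}{\sqrt{-433146} - 176800} = \frac{1}{i \sqrt{433146} - 176800} = \frac{1}{-176800 + i \sqrt{433146}}$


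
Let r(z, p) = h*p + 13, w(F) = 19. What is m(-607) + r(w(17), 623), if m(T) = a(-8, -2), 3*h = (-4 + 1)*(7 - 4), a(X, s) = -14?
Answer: -1870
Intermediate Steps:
h = -3 (h = ((-4 + 1)*(7 - 4))/3 = (-3*3)/3 = (⅓)*(-9) = -3)
r(z, p) = 13 - 3*p (r(z, p) = -3*p + 13 = 13 - 3*p)
m(T) = -14
m(-607) + r(w(17), 623) = -14 + (13 - 3*623) = -14 + (13 - 1869) = -14 - 1856 = -1870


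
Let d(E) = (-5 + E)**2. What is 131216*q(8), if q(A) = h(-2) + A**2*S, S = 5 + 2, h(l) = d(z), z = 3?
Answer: 59309632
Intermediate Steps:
h(l) = 4 (h(l) = (-5 + 3)**2 = (-2)**2 = 4)
S = 7
q(A) = 4 + 7*A**2 (q(A) = 4 + A**2*7 = 4 + 7*A**2)
131216*q(8) = 131216*(4 + 7*8**2) = 131216*(4 + 7*64) = 131216*(4 + 448) = 131216*452 = 59309632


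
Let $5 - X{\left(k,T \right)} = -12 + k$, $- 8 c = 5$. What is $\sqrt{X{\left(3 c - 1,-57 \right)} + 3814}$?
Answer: $\frac{\sqrt{61342}}{4} \approx 61.918$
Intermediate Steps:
$c = - \frac{5}{8}$ ($c = \left(- \frac{1}{8}\right) 5 = - \frac{5}{8} \approx -0.625$)
$X{\left(k,T \right)} = 17 - k$ ($X{\left(k,T \right)} = 5 - \left(-12 + k\right) = 17 - k$)
$\sqrt{X{\left(3 c - 1,-57 \right)} + 3814} = \sqrt{\left(17 - \left(3 \left(- \frac{5}{8}\right) - 1\right)\right) + 3814} = \sqrt{\left(17 - \left(- \frac{15}{8} - 1\right)\right) + 3814} = \sqrt{\left(17 - - \frac{23}{8}\right) + 3814} = \sqrt{\left(17 + \frac{23}{8}\right) + 3814} = \sqrt{\frac{159}{8} + 3814} = \sqrt{\frac{30671}{8}} = \frac{\sqrt{61342}}{4}$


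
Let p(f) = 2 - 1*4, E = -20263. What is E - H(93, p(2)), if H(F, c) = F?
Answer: -20356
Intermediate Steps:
p(f) = -2 (p(f) = 2 - 4 = -2)
E - H(93, p(2)) = -20263 - 1*93 = -20263 - 93 = -20356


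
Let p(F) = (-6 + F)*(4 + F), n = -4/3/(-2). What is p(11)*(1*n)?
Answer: 50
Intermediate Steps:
n = ⅔ (n = -4*⅓*(-½) = -4/3*(-½) = ⅔ ≈ 0.66667)
p(11)*(1*n) = (-24 + 11² - 2*11)*(1*(⅔)) = (-24 + 121 - 22)*(⅔) = 75*(⅔) = 50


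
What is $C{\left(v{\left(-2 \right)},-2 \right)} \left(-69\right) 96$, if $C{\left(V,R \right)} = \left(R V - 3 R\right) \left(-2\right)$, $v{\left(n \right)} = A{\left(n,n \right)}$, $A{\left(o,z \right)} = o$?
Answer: $132480$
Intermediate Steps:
$v{\left(n \right)} = n$
$C{\left(V,R \right)} = 6 R - 2 R V$ ($C{\left(V,R \right)} = \left(- 3 R + R V\right) \left(-2\right) = 6 R - 2 R V$)
$C{\left(v{\left(-2 \right)},-2 \right)} \left(-69\right) 96 = 2 \left(-2\right) \left(3 - -2\right) \left(-69\right) 96 = 2 \left(-2\right) \left(3 + 2\right) \left(-69\right) 96 = 2 \left(-2\right) 5 \left(-69\right) 96 = \left(-20\right) \left(-69\right) 96 = 1380 \cdot 96 = 132480$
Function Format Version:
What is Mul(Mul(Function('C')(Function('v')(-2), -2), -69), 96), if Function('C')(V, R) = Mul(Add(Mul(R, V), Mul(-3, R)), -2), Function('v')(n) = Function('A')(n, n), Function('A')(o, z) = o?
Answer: 132480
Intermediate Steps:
Function('v')(n) = n
Function('C')(V, R) = Add(Mul(6, R), Mul(-2, R, V)) (Function('C')(V, R) = Mul(Add(Mul(-3, R), Mul(R, V)), -2) = Add(Mul(6, R), Mul(-2, R, V)))
Mul(Mul(Function('C')(Function('v')(-2), -2), -69), 96) = Mul(Mul(Mul(2, -2, Add(3, Mul(-1, -2))), -69), 96) = Mul(Mul(Mul(2, -2, Add(3, 2)), -69), 96) = Mul(Mul(Mul(2, -2, 5), -69), 96) = Mul(Mul(-20, -69), 96) = Mul(1380, 96) = 132480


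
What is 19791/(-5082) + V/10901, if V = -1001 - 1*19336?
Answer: -9669525/1678754 ≈ -5.7599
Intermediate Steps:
V = -20337 (V = -1001 - 19336 = -20337)
19791/(-5082) + V/10901 = 19791/(-5082) - 20337/10901 = 19791*(-1/5082) - 20337*1/10901 = -6597/1694 - 20337/10901 = -9669525/1678754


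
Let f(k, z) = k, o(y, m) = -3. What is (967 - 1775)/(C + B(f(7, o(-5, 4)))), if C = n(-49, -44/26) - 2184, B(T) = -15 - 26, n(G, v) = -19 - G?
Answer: 808/2195 ≈ 0.36811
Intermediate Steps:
B(T) = -41
C = -2154 (C = (-19 - 1*(-49)) - 2184 = (-19 + 49) - 2184 = 30 - 2184 = -2154)
(967 - 1775)/(C + B(f(7, o(-5, 4)))) = (967 - 1775)/(-2154 - 41) = -808/(-2195) = -808*(-1/2195) = 808/2195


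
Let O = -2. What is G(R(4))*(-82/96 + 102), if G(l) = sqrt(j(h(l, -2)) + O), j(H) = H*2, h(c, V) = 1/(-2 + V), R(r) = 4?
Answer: 4855*I*sqrt(10)/96 ≈ 159.93*I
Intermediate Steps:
j(H) = 2*H
G(l) = I*sqrt(10)/2 (G(l) = sqrt(2/(-2 - 2) - 2) = sqrt(2/(-4) - 2) = sqrt(2*(-1/4) - 2) = sqrt(-1/2 - 2) = sqrt(-5/2) = I*sqrt(10)/2)
G(R(4))*(-82/96 + 102) = (I*sqrt(10)/2)*(-82/96 + 102) = (I*sqrt(10)/2)*(-82*1/96 + 102) = (I*sqrt(10)/2)*(-41/48 + 102) = (I*sqrt(10)/2)*(4855/48) = 4855*I*sqrt(10)/96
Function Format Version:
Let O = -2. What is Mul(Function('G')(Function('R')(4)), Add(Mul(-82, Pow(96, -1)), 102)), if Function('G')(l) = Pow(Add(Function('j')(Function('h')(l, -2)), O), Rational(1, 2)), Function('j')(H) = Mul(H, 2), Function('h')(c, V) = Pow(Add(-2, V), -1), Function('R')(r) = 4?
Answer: Mul(Rational(4855, 96), I, Pow(10, Rational(1, 2))) ≈ Mul(159.93, I)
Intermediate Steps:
Function('j')(H) = Mul(2, H)
Function('G')(l) = Mul(Rational(1, 2), I, Pow(10, Rational(1, 2))) (Function('G')(l) = Pow(Add(Mul(2, Pow(Add(-2, -2), -1)), -2), Rational(1, 2)) = Pow(Add(Mul(2, Pow(-4, -1)), -2), Rational(1, 2)) = Pow(Add(Mul(2, Rational(-1, 4)), -2), Rational(1, 2)) = Pow(Add(Rational(-1, 2), -2), Rational(1, 2)) = Pow(Rational(-5, 2), Rational(1, 2)) = Mul(Rational(1, 2), I, Pow(10, Rational(1, 2))))
Mul(Function('G')(Function('R')(4)), Add(Mul(-82, Pow(96, -1)), 102)) = Mul(Mul(Rational(1, 2), I, Pow(10, Rational(1, 2))), Add(Mul(-82, Pow(96, -1)), 102)) = Mul(Mul(Rational(1, 2), I, Pow(10, Rational(1, 2))), Add(Mul(-82, Rational(1, 96)), 102)) = Mul(Mul(Rational(1, 2), I, Pow(10, Rational(1, 2))), Add(Rational(-41, 48), 102)) = Mul(Mul(Rational(1, 2), I, Pow(10, Rational(1, 2))), Rational(4855, 48)) = Mul(Rational(4855, 96), I, Pow(10, Rational(1, 2)))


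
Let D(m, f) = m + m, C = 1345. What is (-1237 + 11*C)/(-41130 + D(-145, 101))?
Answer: -6779/20710 ≈ -0.32733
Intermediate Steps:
D(m, f) = 2*m
(-1237 + 11*C)/(-41130 + D(-145, 101)) = (-1237 + 11*1345)/(-41130 + 2*(-145)) = (-1237 + 14795)/(-41130 - 290) = 13558/(-41420) = 13558*(-1/41420) = -6779/20710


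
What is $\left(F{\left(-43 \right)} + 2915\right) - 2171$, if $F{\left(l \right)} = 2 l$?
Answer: $658$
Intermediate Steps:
$\left(F{\left(-43 \right)} + 2915\right) - 2171 = \left(2 \left(-43\right) + 2915\right) - 2171 = \left(-86 + 2915\right) - 2171 = 2829 - 2171 = 658$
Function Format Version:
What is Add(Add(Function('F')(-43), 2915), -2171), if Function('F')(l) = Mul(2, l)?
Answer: 658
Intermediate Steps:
Add(Add(Function('F')(-43), 2915), -2171) = Add(Add(Mul(2, -43), 2915), -2171) = Add(Add(-86, 2915), -2171) = Add(2829, -2171) = 658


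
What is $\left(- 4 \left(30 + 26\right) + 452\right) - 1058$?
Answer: $-830$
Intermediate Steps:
$\left(- 4 \left(30 + 26\right) + 452\right) - 1058 = \left(\left(-4\right) 56 + 452\right) - 1058 = \left(-224 + 452\right) - 1058 = 228 - 1058 = -830$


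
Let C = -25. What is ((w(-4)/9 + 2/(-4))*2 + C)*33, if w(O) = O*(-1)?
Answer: -2486/3 ≈ -828.67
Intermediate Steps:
w(O) = -O
((w(-4)/9 + 2/(-4))*2 + C)*33 = ((-1*(-4)/9 + 2/(-4))*2 - 25)*33 = ((4*(⅑) + 2*(-¼))*2 - 25)*33 = ((4/9 - ½)*2 - 25)*33 = (-1/18*2 - 25)*33 = (-⅑ - 25)*33 = -226/9*33 = -2486/3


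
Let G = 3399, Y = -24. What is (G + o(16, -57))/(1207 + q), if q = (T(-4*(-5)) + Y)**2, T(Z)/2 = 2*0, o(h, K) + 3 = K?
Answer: 3339/1783 ≈ 1.8727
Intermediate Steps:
o(h, K) = -3 + K
T(Z) = 0 (T(Z) = 2*(2*0) = 2*0 = 0)
q = 576 (q = (0 - 24)**2 = (-24)**2 = 576)
(G + o(16, -57))/(1207 + q) = (3399 + (-3 - 57))/(1207 + 576) = (3399 - 60)/1783 = 3339*(1/1783) = 3339/1783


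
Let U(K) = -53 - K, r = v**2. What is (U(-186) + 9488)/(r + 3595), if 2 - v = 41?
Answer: 9621/5116 ≈ 1.8806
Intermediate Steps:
v = -39 (v = 2 - 1*41 = 2 - 41 = -39)
r = 1521 (r = (-39)**2 = 1521)
(U(-186) + 9488)/(r + 3595) = ((-53 - 1*(-186)) + 9488)/(1521 + 3595) = ((-53 + 186) + 9488)/5116 = (133 + 9488)*(1/5116) = 9621*(1/5116) = 9621/5116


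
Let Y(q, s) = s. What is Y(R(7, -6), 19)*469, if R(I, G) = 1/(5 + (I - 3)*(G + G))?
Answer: 8911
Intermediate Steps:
R(I, G) = 1/(5 + 2*G*(-3 + I)) (R(I, G) = 1/(5 + (-3 + I)*(2*G)) = 1/(5 + 2*G*(-3 + I)))
Y(R(7, -6), 19)*469 = 19*469 = 8911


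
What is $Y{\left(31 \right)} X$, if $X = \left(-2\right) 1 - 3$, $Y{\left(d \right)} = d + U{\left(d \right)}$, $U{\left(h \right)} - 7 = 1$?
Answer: $-195$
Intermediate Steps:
$U{\left(h \right)} = 8$ ($U{\left(h \right)} = 7 + 1 = 8$)
$Y{\left(d \right)} = 8 + d$ ($Y{\left(d \right)} = d + 8 = 8 + d$)
$X = -5$ ($X = -2 + \left(-4 + 1\right) = -2 - 3 = -5$)
$Y{\left(31 \right)} X = \left(8 + 31\right) \left(-5\right) = 39 \left(-5\right) = -195$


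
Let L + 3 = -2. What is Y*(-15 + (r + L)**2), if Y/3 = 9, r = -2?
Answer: 918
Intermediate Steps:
L = -5 (L = -3 - 2 = -5)
Y = 27 (Y = 3*9 = 27)
Y*(-15 + (r + L)**2) = 27*(-15 + (-2 - 5)**2) = 27*(-15 + (-7)**2) = 27*(-15 + 49) = 27*34 = 918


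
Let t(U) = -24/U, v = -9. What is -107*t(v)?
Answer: -856/3 ≈ -285.33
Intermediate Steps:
-107*t(v) = -(-2568)/(-9) = -(-2568)*(-1)/9 = -107*8/3 = -856/3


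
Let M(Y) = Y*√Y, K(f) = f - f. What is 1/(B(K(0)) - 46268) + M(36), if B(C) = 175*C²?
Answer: 9993887/46268 ≈ 216.00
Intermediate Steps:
K(f) = 0
M(Y) = Y^(3/2)
1/(B(K(0)) - 46268) + M(36) = 1/(175*0² - 46268) + 36^(3/2) = 1/(175*0 - 46268) + 216 = 1/(0 - 46268) + 216 = 1/(-46268) + 216 = -1/46268 + 216 = 9993887/46268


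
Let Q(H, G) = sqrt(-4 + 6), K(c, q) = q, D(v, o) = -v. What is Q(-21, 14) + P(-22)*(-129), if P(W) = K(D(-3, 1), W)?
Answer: 2838 + sqrt(2) ≈ 2839.4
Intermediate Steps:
Q(H, G) = sqrt(2)
P(W) = W
Q(-21, 14) + P(-22)*(-129) = sqrt(2) - 22*(-129) = sqrt(2) + 2838 = 2838 + sqrt(2)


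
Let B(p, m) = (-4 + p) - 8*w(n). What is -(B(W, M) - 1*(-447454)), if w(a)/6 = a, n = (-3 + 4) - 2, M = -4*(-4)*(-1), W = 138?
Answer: -447636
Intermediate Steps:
M = -16 (M = 16*(-1) = -16)
n = -1 (n = 1 - 2 = -1)
w(a) = 6*a
B(p, m) = 44 + p (B(p, m) = (-4 + p) - 48*(-1) = (-4 + p) - 8*(-6) = (-4 + p) + 48 = 44 + p)
-(B(W, M) - 1*(-447454)) = -((44 + 138) - 1*(-447454)) = -(182 + 447454) = -1*447636 = -447636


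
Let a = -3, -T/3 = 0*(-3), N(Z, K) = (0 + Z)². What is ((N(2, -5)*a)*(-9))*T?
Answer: 0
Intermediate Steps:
N(Z, K) = Z²
T = 0 (T = -0*(-3) = -3*0 = 0)
((N(2, -5)*a)*(-9))*T = ((2²*(-3))*(-9))*0 = ((4*(-3))*(-9))*0 = -12*(-9)*0 = 108*0 = 0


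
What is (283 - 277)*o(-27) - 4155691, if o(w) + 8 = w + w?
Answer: -4156063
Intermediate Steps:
o(w) = -8 + 2*w (o(w) = -8 + (w + w) = -8 + 2*w)
(283 - 277)*o(-27) - 4155691 = (283 - 277)*(-8 + 2*(-27)) - 4155691 = 6*(-8 - 54) - 4155691 = 6*(-62) - 4155691 = -372 - 4155691 = -4156063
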